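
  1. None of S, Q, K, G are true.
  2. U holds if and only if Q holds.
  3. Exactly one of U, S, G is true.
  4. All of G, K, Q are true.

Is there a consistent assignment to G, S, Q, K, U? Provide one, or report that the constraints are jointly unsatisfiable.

The formula is unsatisfiable.

Case G = True:
  Constraint (1) is violated (G=T) — contradiction.
Case G = False:
  Constraint (4) is violated (G=F) — contradiction.
Both cases fail — unsatisfiable.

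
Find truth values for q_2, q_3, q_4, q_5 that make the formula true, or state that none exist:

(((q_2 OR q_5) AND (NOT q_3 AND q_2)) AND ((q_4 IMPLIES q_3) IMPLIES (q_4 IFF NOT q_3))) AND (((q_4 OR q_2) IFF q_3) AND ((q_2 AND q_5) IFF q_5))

Case q_2 = True: the formula simplifies to (NOT q_3 AND ((q_4 IMPLIES q_3) IMPLIES (q_4 IFF NOT q_3))) AND (q_3 AND (q_5 IFF q_5)).
  q_3 = True: the conjunct NOT q_3 is False.
  q_3 = False: the conjunct q_3 is False.
Case q_2 = False: the conjunct q_2 is False.
Both cases fail — unsatisfiable.

Unsatisfiable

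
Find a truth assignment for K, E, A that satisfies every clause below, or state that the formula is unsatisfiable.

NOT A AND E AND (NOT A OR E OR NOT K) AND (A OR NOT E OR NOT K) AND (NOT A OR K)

Unit clause (NOT A) forces A = False.
Unit clause (E) forces E = True.
In (A OR NOT E OR NOT K) only NOT K is left, so K = False.
All clauses satisfied.

K=F; E=T; A=F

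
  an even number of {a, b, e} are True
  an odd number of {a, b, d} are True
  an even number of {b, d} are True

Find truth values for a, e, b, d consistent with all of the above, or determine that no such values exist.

a=T; e=F; b=T; d=T

{a, b, e}: 2 true → even ✓
{a, b, d}: 3 true → odd ✓
{b, d}: 2 true → even ✓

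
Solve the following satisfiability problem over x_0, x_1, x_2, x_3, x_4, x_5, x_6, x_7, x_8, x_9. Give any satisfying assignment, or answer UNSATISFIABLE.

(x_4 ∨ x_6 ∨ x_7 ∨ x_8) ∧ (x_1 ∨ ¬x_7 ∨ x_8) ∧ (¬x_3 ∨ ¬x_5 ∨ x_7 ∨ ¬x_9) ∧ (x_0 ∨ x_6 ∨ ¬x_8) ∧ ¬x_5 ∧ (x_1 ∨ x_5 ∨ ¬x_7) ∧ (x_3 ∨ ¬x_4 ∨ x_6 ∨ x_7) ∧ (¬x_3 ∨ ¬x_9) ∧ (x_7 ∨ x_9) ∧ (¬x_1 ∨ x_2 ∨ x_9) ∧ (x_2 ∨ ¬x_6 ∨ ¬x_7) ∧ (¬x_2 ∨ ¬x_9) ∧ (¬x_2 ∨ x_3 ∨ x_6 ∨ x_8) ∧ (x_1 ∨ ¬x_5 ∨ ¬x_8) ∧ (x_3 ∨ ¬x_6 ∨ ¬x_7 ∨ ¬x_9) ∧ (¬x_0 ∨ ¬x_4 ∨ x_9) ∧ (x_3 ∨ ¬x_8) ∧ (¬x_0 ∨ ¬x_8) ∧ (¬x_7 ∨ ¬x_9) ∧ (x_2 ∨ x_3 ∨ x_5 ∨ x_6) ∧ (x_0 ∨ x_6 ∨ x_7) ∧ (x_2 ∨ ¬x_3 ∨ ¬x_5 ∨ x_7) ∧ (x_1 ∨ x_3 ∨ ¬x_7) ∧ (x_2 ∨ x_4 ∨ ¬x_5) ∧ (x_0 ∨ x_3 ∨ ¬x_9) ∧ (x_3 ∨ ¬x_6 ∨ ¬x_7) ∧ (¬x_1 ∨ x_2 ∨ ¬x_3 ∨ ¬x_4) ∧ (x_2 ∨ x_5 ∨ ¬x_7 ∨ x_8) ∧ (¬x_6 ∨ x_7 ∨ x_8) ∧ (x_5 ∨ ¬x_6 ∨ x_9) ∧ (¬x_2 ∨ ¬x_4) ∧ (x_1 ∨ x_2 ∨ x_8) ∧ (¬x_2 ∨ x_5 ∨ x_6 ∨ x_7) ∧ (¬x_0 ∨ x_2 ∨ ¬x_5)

x_0 = True, x_1 = True, x_2 = True, x_3 = True, x_4 = False, x_5 = False, x_6 = False, x_7 = True, x_8 = False, x_9 = False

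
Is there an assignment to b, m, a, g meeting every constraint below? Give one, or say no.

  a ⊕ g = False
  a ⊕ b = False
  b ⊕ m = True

b = False; m = True; a = False; g = False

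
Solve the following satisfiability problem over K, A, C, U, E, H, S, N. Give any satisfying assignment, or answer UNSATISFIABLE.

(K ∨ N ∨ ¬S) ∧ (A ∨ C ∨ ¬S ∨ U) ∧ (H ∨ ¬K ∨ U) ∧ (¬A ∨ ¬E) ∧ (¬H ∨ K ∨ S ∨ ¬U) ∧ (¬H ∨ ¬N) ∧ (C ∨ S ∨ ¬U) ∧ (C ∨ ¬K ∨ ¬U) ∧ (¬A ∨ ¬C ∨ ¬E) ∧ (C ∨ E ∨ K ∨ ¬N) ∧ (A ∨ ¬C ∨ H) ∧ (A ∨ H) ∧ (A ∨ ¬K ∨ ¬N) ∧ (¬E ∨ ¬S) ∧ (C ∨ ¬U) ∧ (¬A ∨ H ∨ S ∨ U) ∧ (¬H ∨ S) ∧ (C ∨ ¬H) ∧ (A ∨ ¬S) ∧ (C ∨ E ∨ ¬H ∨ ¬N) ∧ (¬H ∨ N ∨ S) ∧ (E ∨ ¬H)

Set K = False.
Try A = False:
  (A ∨ H) forces H = True.
  (¬H ∨ ¬N) forces N = False.
  (K ∨ N ∨ ¬S) forces S = False.
  clause (¬H ∨ S) is falsified — backtrack.
So A = True.
  then (¬A ∨ ¬E) forces E = False.
  then (E ∨ ¬H) forces H = False.
Set C = True.
Set U = True.
Set S = True.
  then (K ∨ N ∨ ¬S) forces N = True.
All clauses satisfied.

K = False; A = True; C = True; U = True; E = False; H = False; S = True; N = True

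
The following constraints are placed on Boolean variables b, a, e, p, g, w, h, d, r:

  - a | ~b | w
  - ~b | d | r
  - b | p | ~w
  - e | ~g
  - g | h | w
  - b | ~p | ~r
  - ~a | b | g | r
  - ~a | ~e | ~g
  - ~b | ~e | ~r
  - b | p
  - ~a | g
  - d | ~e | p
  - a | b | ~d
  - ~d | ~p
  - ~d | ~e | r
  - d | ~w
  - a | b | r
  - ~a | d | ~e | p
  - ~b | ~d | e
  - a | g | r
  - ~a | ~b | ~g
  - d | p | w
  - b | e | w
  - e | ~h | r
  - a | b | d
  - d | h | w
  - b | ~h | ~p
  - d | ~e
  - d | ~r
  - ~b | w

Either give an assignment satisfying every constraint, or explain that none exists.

Unsatisfiable — no assignment works.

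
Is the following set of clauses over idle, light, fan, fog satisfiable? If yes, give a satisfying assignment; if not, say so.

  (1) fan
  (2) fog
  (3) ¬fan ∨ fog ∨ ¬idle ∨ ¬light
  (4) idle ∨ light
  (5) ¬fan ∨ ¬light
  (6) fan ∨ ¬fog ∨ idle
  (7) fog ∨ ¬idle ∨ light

idle = True; light = False; fan = True; fog = True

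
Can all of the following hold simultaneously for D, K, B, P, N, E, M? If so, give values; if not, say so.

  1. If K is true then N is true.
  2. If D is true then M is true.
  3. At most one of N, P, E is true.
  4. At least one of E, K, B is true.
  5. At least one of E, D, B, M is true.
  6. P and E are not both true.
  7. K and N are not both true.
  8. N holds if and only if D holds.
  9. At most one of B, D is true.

D = False, K = False, B = True, P = False, N = False, E = True, M = False

  (1) K=F ⇒ N: vacuous ✓
  (2) D=F ⇒ M: vacuous ✓
  (3) {N, P, E}: 1 true — at most one ✓
  (4) {E, K, B}: 2 true — at least one ✓
  (5) {E, D, B, M}: 2 true — at least one ✓
  (6) P=F, E=T — not both ✓
  (7) K=F, N=F — not both ✓
  (8) N=F, D=F — same ✓
  (9) {B, D}: 1 true — at most one ✓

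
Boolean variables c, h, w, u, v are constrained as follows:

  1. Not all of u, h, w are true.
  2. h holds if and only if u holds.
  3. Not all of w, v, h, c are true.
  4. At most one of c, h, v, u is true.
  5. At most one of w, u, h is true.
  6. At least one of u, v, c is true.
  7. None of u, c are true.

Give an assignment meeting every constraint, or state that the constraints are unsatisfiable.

c = False, h = False, w = True, u = False, v = True

  (1) {u, h, w}: 1/3 true — not all ✓
  (2) h=F, u=F — same ✓
  (3) {w, v, h, c}: 2/4 true — not all ✓
  (4) {c, h, v, u}: 1 true — at most one ✓
  (5) {w, u, h}: 1 true — at most one ✓
  (6) {u, v, c}: 1 true — at least one ✓
  (7) {u, c}: 0 true — none ✓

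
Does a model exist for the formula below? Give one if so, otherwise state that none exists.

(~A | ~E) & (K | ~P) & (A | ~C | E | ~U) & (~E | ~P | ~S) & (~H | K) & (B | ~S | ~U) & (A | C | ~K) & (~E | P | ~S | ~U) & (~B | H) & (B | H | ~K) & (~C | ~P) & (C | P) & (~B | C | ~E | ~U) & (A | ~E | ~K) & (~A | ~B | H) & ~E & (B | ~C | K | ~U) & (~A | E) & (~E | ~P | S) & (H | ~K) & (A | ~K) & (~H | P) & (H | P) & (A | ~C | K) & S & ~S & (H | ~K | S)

UNSATISFIABLE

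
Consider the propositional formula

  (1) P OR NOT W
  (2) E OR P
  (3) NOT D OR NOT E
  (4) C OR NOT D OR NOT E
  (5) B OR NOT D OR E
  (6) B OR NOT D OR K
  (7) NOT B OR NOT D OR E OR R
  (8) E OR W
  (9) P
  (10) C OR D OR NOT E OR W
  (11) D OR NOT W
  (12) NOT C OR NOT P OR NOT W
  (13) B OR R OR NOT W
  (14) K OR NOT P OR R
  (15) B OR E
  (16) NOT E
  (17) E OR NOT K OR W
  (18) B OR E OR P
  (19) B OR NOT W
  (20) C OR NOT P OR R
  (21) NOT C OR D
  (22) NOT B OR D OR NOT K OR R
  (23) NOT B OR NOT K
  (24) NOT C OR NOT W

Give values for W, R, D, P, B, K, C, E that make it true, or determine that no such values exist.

Unit clause (P) forces P = True.
Unit clause (NOT E) forces E = False.
In (E OR W) only W is left, so W = True.
In (D OR NOT W) only D is left, so D = True.
In (NOT C OR NOT P OR NOT W) only NOT C is left, so C = False.
In (B OR E) only B is left, so B = True.
In (C OR NOT P OR R) only R is left, so R = True.
In (NOT B OR NOT K) only NOT K is left, so K = False.
All clauses satisfied.

W: True; R: True; D: True; P: True; B: True; K: False; C: False; E: False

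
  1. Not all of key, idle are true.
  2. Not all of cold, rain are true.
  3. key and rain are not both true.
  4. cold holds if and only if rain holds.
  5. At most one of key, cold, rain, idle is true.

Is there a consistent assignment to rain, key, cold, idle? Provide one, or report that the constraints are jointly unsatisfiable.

rain=F; key=F; cold=F; idle=T

  (1) {key, idle}: 1/2 true — not all ✓
  (2) {cold, rain}: 0/2 true — not all ✓
  (3) key=F, rain=F — not both ✓
  (4) cold=F, rain=F — same ✓
  (5) {key, cold, rain, idle}: 1 true — at most one ✓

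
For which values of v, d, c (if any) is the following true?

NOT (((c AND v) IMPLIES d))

v = True, d = False, c = True

  NOT (((c AND v) IMPLIES d)) = True
    (c AND v) IMPLIES d = False
      c AND v = True
The formula evaluates to True.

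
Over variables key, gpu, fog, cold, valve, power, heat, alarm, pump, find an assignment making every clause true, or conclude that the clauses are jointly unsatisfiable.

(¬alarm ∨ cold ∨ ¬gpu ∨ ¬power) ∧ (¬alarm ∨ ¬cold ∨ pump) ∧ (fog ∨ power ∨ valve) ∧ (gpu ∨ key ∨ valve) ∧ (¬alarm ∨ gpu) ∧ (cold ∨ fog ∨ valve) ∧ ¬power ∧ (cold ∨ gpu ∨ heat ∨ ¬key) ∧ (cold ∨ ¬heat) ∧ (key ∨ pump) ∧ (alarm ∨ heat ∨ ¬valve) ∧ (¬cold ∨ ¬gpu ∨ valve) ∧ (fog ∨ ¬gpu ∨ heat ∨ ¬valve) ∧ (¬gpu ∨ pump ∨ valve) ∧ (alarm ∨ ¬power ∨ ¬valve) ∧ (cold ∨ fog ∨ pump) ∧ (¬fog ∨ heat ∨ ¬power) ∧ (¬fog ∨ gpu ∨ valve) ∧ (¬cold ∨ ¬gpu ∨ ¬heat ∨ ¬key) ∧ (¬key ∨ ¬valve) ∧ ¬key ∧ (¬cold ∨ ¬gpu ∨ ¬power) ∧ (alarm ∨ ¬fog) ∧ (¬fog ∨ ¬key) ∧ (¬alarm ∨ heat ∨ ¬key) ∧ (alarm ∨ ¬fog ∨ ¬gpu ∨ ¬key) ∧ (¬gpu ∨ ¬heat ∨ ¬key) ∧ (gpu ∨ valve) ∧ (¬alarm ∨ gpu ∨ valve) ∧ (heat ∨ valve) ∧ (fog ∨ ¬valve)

key = False, gpu = True, fog = True, cold = True, valve = True, power = False, heat = False, alarm = True, pump = True

Unit clause (¬power) forces power = False.
Unit clause (¬key) forces key = False.
In (key ∨ pump) only pump is left, so pump = True.
Set gpu = True.
Try fog = False:
  (fog ∨ power ∨ valve) forces valve = True.
  clause (fog ∨ ¬valve) is falsified — backtrack.
So fog = True.
  then (alarm ∨ ¬fog) forces alarm = True.
Set cold = True.
  then (¬cold ∨ ¬gpu ∨ valve) forces valve = True.
Set heat = False.
All clauses satisfied.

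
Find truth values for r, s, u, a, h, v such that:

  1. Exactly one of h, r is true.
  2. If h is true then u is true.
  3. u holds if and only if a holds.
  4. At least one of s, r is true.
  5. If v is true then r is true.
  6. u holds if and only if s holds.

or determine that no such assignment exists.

r: True, s: True, u: True, a: True, h: False, v: True

  (1) {h, r}: 1 true — exactly one ✓
  (2) h=F ⇒ u: vacuous ✓
  (3) u=T, a=T — same ✓
  (4) {s, r}: 2 true — at least one ✓
  (5) v=T ⇒ r: T ✓
  (6) u=T, s=T — same ✓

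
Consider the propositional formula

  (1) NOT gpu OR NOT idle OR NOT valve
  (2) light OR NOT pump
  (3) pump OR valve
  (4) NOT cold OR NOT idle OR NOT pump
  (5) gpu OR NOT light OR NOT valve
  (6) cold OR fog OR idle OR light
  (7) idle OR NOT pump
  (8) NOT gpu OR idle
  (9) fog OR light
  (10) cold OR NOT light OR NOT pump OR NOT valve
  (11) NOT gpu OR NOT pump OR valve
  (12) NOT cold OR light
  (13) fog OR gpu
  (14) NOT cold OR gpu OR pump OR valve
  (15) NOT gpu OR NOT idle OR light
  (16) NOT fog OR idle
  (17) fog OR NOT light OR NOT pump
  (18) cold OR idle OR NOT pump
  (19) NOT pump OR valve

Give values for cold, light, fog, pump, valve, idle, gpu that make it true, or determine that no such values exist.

cold=F, light=F, fog=T, pump=F, valve=T, idle=T, gpu=F

Set cold = False.
Set light = False.
  then (light OR NOT pump) forces pump = False.
  then (pump OR valve) forces valve = True.
  then (fog OR light) forces fog = True.
  then (NOT fog OR idle) forces idle = True.
  then (NOT gpu OR NOT idle OR NOT valve) forces gpu = False.
All clauses satisfied.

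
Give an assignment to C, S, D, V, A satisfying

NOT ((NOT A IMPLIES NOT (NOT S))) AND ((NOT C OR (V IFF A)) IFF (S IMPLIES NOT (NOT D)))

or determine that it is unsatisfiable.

C = True, S = False, D = True, V = False, A = False

  NOT ((NOT A IMPLIES NOT (NOT S))) = True
    NOT A IMPLIES NOT (NOT S) = False
      NOT A = True
      NOT (NOT S) = False
        NOT S = True
  (NOT C OR (V IFF A)) IFF (S IMPLIES NOT (NOT D)) = True
    NOT C OR (V IFF A) = True
      NOT C = False
      V IFF A = True
    S IMPLIES NOT (NOT D) = True
      NOT (NOT D) = True
        NOT D = False
Both conjuncts True, so the formula holds.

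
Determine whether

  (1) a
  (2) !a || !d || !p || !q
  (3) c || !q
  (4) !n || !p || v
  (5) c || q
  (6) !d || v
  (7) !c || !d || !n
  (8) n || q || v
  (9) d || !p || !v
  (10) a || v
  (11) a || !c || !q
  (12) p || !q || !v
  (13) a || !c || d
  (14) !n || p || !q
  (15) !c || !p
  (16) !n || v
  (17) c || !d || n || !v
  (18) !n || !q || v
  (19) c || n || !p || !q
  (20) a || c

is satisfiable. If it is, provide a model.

Unit clause (a) forces a = True.
Set n = True.
  then (!n || v) forces v = True.
Set q = False.
  then (c || q) forces c = True.
  then (!c || !d || !n) forces d = False.
  then (d || !p || !v) forces p = False.
All clauses satisfied.

n = True; q = False; c = True; v = True; p = False; a = True; d = False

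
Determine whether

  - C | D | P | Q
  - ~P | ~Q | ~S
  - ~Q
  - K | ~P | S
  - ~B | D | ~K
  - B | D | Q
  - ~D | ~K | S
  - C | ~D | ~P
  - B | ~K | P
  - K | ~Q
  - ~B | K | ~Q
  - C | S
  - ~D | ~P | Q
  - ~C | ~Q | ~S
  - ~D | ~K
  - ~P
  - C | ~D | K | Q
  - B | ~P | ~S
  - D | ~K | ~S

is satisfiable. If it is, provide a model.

C = True; Q = False; K = False; S = False; D = True; B = True; P = False

Unit clause (~Q) forces Q = False.
Unit clause (~P) forces P = False.
Try C = False:
  (C | D | P | Q) forces D = True.
  (C | S) forces S = True.
  (~D | ~K) forces K = False.
  clause (C | ~D | K | Q) is falsified — backtrack.
So C = True.
Set K = False.
Set S = False.
Set D = True.
Set B = True.
All clauses satisfied.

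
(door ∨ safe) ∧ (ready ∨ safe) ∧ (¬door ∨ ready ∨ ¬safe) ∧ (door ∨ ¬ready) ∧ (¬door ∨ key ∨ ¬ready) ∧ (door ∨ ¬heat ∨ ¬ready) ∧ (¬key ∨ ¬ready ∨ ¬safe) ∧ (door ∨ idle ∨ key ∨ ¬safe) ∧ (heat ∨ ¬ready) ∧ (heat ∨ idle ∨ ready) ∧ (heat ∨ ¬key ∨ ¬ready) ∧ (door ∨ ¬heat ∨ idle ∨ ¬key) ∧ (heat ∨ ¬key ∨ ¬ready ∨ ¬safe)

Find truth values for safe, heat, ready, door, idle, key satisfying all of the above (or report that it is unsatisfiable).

Set safe = True.
Set heat = False.
  then (heat ∨ ¬ready) forces ready = False.
  then (heat ∨ idle ∨ ready) forces idle = True.
  then (¬door ∨ ready ∨ ¬safe) forces door = False.
Set key = True.
All clauses satisfied.

safe = True; heat = False; ready = False; door = False; idle = True; key = True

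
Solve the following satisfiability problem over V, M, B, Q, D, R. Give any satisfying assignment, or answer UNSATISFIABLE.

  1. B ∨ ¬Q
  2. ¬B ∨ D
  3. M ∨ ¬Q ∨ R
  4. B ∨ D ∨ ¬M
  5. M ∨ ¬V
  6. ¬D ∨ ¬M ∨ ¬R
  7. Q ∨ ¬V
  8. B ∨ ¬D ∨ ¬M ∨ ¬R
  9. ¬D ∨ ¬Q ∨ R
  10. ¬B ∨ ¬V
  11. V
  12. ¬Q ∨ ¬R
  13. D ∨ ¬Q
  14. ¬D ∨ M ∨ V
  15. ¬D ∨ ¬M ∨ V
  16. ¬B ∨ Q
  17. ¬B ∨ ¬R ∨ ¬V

Case V = True:
  (M ∨ ¬V) forces M = True.
  (Q ∨ ¬V) forces Q = True.
  (B ∨ ¬Q) forces B = True.
  Clause (¬B ∨ ¬V) is falsified — contradiction.
Case V = False:
  Clause (V) is falsified — contradiction.
Both cases fail, so the formula is unsatisfiable.

The formula is unsatisfiable.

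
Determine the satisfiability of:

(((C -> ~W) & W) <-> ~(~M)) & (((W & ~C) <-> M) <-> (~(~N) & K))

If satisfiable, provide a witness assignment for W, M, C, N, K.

W = True, M = False, C = True, N = True, K = True

  ((C -> ~W) & W) <-> ~(~M) = True
    (C -> ~W) & W = False
      C -> ~W = False
        ~W = False
    ~(~M) = False
      ~M = True
  ((W & ~C) <-> M) <-> (~(~N) & K) = True
    (W & ~C) <-> M = True
      W & ~C = False
        ~C = False
    ~(~N) & K = True
      ~(~N) = True
        ~N = False
Both conjuncts True, so the formula holds.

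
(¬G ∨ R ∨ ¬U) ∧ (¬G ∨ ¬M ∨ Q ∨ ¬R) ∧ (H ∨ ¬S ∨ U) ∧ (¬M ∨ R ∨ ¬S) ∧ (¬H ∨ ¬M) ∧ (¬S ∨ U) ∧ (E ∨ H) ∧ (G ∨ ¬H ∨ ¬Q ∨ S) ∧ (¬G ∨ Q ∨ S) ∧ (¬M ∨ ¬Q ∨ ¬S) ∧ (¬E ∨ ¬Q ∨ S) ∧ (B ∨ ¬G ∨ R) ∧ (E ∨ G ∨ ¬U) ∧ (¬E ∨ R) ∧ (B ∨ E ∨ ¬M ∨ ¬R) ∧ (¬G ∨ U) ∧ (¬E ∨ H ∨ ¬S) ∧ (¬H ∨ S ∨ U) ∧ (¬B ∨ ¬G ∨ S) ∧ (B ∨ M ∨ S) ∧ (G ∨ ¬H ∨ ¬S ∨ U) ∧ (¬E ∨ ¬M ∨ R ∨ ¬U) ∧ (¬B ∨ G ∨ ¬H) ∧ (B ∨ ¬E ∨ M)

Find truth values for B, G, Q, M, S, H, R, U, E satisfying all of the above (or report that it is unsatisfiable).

Set B = False.
Set G = False.
Set Q = False.
Set M = True.
  then (¬H ∨ ¬M) forces H = False.
  then (E ∨ H) forces E = True.
  then (¬E ∨ R) forces R = True.
  then (¬E ∨ H ∨ ¬S) forces S = False.
Set U = True.
All clauses satisfied.

B=F; G=F; Q=F; M=T; S=F; H=F; R=T; U=T; E=T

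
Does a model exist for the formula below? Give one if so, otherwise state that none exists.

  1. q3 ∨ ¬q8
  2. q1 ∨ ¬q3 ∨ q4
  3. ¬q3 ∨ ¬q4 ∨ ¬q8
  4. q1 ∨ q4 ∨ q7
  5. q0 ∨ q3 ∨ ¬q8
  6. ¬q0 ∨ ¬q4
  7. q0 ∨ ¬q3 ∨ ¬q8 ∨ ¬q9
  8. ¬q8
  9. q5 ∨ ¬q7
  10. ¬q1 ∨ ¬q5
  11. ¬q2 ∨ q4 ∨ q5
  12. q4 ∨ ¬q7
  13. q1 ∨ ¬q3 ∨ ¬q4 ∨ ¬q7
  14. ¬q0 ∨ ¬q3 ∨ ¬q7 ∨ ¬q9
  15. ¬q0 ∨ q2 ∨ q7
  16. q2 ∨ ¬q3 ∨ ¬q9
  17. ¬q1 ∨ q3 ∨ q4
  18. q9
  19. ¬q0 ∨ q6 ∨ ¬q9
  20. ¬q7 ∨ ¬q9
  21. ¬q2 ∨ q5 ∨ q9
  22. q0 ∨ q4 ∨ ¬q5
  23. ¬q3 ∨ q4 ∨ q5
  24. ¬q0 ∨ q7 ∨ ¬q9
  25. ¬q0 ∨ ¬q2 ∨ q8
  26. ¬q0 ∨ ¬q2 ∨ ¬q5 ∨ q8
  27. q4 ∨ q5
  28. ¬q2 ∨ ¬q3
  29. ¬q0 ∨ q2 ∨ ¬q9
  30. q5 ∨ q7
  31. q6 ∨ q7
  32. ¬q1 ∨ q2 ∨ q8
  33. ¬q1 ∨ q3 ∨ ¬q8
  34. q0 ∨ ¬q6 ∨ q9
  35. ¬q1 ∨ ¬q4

q0 = False, q1 = False, q2 = False, q3 = False, q4 = True, q5 = True, q6 = True, q7 = False, q8 = False, q9 = True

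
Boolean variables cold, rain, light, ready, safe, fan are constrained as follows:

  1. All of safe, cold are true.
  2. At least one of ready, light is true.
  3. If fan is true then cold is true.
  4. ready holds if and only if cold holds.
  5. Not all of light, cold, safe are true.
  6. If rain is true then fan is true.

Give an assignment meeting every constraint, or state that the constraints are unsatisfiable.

cold = True, rain = False, light = False, ready = True, safe = True, fan = False

  (1) {safe, cold}: all 2 true ✓
  (2) {ready, light}: 1 true — at least one ✓
  (3) fan=F ⇒ cold: vacuous ✓
  (4) ready=T, cold=T — same ✓
  (5) {light, cold, safe}: 2/3 true — not all ✓
  (6) rain=F ⇒ fan: vacuous ✓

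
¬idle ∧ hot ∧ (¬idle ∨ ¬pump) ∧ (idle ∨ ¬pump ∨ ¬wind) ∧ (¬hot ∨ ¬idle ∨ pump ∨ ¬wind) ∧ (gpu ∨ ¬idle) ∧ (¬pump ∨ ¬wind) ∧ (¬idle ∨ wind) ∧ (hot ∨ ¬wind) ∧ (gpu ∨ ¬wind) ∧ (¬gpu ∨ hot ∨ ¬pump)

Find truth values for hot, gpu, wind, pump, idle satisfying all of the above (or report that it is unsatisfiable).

hot=T; gpu=T; wind=F; pump=T; idle=F

Unit clause (¬idle) forces idle = False.
Unit clause (hot) forces hot = True.
Set gpu = True.
Set wind = False.
Set pump = True.
All clauses satisfied.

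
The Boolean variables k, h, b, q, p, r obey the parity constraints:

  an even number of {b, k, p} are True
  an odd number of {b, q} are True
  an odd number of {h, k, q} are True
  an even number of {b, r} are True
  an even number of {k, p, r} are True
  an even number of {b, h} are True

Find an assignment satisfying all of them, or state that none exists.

k = False; h = True; b = True; q = False; p = True; r = True

{b, k, p}: 2 true → even ✓
{b, q}: 1 true → odd ✓
{h, k, q}: 1 true → odd ✓
{b, r}: 2 true → even ✓
{k, p, r}: 2 true → even ✓
{b, h}: 2 true → even ✓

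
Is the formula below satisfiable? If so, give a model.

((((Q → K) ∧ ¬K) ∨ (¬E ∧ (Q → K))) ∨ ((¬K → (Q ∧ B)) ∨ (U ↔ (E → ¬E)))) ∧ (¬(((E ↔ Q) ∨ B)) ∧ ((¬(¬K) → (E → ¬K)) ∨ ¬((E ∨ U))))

K: False, Q: True, E: False, U: True, B: False

  (((Q → K) ∧ ¬K) ∨ (¬E ∧ (Q → K))) ∨ ((¬K → (Q ∧ B)) ∨ (U ↔ (E → ¬E))) = True
    ((Q → K) ∧ ¬K) ∨ (¬E ∧ (Q → K)) = False
      (Q → K) ∧ ¬K = False
        Q → K = False
        ¬K = True
      ¬E ∧ (Q → K) = False
        ¬E = True
        Q → K = False
    (¬K → (Q ∧ B)) ∨ (U ↔ (E → ¬E)) = True
      ¬K → (Q ∧ B) = False
        ¬K = True
        Q ∧ B = False
      U ↔ (E → ¬E) = True
        E → ¬E = True
          ¬E = True
  ¬(((E ↔ Q) ∨ B)) ∧ ((¬(¬K) → (E → ¬K)) ∨ ¬((E ∨ U))) = True
    ¬(((E ↔ Q) ∨ B)) = True
      (E ↔ Q) ∨ B = False
        E ↔ Q = False
    (¬(¬K) → (E → ¬K)) ∨ ¬((E ∨ U)) = True
      ¬(¬K) → (E → ¬K) = True
        ¬(¬K) = False
          ¬K = True
        E → ¬K = True
          ¬K = True
      ¬((E ∨ U)) = False
        E ∨ U = True
Both conjuncts True, so the formula holds.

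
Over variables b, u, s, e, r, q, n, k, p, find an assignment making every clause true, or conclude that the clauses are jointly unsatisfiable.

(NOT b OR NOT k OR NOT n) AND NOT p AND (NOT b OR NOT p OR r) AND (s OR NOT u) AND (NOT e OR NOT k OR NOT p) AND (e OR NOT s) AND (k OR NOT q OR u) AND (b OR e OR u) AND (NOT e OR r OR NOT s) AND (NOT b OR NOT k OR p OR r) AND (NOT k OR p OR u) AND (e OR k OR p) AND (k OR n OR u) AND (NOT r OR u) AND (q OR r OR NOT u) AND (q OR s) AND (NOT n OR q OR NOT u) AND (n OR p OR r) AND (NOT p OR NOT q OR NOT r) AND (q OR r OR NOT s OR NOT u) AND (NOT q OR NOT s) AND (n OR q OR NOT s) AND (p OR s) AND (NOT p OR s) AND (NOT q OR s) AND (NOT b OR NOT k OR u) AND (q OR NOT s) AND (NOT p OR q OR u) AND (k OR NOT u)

No satisfying assignment exists.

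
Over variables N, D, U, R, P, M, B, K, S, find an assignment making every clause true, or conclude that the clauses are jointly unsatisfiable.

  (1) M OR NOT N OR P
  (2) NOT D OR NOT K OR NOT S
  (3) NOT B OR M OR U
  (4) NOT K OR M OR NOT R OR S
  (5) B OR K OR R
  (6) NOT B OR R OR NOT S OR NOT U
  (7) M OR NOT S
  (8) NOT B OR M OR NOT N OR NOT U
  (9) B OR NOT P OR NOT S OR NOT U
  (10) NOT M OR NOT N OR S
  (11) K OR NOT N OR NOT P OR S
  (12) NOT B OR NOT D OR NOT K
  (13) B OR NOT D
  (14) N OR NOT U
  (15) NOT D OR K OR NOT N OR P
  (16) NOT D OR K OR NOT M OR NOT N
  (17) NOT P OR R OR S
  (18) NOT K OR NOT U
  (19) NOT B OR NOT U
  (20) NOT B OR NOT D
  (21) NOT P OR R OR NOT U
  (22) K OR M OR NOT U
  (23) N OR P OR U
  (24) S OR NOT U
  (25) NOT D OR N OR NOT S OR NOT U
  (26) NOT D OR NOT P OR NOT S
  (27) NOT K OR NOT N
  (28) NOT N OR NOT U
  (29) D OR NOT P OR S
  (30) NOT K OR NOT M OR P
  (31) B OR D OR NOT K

N=T, D=F, U=F, R=T, P=T, M=T, B=F, K=F, S=T

Set N = True.
  then (NOT K OR NOT N) forces K = False.
  then (NOT N OR NOT U) forces U = False.
Try D = True:
  (B OR NOT D) forces B = True.
  clause (NOT B OR NOT D) is falsified — backtrack.
So D = False.
Set R = True.
Set P = True.
  then (K OR NOT N OR NOT P OR S) forces S = True.
  then (M OR NOT S) forces M = True.
Set B = False.
All clauses satisfied.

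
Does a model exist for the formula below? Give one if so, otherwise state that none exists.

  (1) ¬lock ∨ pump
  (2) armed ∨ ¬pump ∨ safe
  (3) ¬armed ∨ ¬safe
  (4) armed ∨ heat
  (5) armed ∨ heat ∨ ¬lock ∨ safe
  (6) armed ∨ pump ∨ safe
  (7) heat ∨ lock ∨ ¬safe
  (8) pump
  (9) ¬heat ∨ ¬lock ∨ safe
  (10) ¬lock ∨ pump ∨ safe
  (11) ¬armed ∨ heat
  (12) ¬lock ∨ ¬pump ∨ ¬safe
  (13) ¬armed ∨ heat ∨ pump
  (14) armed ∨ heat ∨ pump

Unit clause (pump) forces pump = True.
Try lock = True:
  (¬lock ∨ ¬pump ∨ ¬safe) forces safe = False.
  (armed ∨ ¬pump ∨ safe) forces armed = True.
  (¬heat ∨ ¬lock ∨ safe) forces heat = False.
  clause (¬armed ∨ heat) is falsified — backtrack.
So lock = False.
Set armed = True.
  then (¬armed ∨ ¬safe) forces safe = False.
  then (¬armed ∨ heat) forces heat = True.
All clauses satisfied.

pump = True, lock = False, armed = True, heat = True, safe = False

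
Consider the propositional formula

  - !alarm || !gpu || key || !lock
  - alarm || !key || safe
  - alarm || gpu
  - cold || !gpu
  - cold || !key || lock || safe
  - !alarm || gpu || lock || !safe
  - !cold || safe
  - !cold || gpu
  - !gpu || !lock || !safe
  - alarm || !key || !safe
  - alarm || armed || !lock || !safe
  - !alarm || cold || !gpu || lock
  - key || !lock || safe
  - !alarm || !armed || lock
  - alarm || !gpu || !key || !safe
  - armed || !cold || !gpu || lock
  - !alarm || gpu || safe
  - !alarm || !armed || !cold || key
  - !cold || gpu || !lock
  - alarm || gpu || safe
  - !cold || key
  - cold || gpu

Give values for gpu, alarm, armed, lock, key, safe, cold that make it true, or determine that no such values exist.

Case cold = True:
  (!cold || safe) forces safe = True.
  (!cold || gpu) forces gpu = True.
  (!gpu || !lock || !safe) forces lock = False.
  (armed || !cold || !gpu || lock) forces armed = True.
  (!alarm || !armed || lock) forces alarm = False.
  (alarm || !key || !safe) forces key = False.
  Clause (!cold || key) is falsified — contradiction.
Case cold = False:
  (cold || !gpu) forces gpu = False.
  Clause (cold || gpu) is falsified — contradiction.
Both cases fail, so the formula is unsatisfiable.

Unsatisfiable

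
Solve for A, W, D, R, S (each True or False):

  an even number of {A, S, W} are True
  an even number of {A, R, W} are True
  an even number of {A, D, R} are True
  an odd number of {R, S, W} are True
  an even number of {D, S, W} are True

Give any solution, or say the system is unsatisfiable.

A=T; W=T; D=T; R=F; S=F

{A, S, W}: 2 true → even ✓
{A, R, W}: 2 true → even ✓
{A, D, R}: 2 true → even ✓
{R, S, W}: 1 true → odd ✓
{D, S, W}: 2 true → even ✓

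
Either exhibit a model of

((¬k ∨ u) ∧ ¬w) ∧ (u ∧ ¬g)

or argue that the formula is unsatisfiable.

g: False; k: True; w: False; u: True

  (¬k ∨ u) ∧ ¬w = True
    ¬k ∨ u = True
      ¬k = False
    ¬w = True
  u ∧ ¬g = True
    ¬g = True
Both conjuncts True, so the formula holds.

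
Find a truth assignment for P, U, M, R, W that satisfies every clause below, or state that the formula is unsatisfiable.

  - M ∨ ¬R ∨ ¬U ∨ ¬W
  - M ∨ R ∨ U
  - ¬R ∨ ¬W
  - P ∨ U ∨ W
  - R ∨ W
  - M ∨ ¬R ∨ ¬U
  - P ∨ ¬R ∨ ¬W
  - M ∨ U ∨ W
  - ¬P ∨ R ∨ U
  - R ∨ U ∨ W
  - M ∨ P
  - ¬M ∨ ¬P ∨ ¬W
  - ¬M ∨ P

Try P = False:
  (M ∨ P) forces M = True.
  clause (¬M ∨ P) is falsified — backtrack.
So P = True.
Set U = False.
  then (¬P ∨ R ∨ U) forces R = True.
  then (¬R ∨ ¬W) forces W = False.
  then (M ∨ U ∨ W) forces M = True.
All clauses satisfied.

P = True, U = False, M = True, R = True, W = False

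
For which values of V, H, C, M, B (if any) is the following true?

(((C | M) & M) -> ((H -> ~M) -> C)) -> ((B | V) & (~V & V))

V=F, H=F, C=F, M=T, B=T

  (((C | M) & M) -> ((H -> ~M) -> C)) -> ((B | V) & (~V & V)) = True
    ((C | M) & M) -> ((H -> ~M) -> C) = False
      (C | M) & M = True
        C | M = True
      (H -> ~M) -> C = False
        H -> ~M = True
          ~M = False
    (B | V) & (~V & V) = False
      B | V = True
      ~V & V = False
        ~V = True
The formula evaluates to True.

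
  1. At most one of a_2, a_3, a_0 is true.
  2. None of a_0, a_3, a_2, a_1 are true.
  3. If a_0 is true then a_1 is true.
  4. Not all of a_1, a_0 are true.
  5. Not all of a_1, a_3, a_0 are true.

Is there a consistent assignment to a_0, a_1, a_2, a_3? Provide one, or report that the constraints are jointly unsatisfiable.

a_0: False, a_1: False, a_2: False, a_3: False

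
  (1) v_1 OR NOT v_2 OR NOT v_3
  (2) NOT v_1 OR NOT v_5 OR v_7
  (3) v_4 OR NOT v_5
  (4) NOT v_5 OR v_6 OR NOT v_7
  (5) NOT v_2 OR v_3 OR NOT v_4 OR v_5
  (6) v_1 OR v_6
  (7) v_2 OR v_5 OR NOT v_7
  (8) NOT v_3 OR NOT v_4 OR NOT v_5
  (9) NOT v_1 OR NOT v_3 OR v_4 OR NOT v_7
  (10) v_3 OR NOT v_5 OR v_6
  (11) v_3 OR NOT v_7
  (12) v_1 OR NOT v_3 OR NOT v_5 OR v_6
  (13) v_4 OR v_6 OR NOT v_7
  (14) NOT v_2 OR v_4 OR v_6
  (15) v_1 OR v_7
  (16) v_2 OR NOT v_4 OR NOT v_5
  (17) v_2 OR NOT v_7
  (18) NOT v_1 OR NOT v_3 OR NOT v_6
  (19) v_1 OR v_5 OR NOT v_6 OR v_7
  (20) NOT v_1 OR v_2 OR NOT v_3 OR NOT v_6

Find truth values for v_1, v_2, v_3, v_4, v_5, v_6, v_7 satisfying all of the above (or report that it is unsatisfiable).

v_1=T, v_2=F, v_3=F, v_4=F, v_5=F, v_6=T, v_7=F

Try v_1 = False:
  (v_1 OR v_6) forces v_6 = True.
  (v_1 OR v_7) forces v_7 = True.
  (v_3 OR NOT v_7) forces v_3 = True.
  (v_1 OR NOT v_2 OR NOT v_3) forces v_2 = False.
  clause (v_2 OR NOT v_7) is falsified — backtrack.
So v_1 = True.
Set v_2 = False.
  then (v_2 OR NOT v_7) forces v_7 = False.
  then (NOT v_1 OR NOT v_5 OR v_7) forces v_5 = False.
Set v_3 = False.
Set v_4 = False.
Set v_6 = True.
All clauses satisfied.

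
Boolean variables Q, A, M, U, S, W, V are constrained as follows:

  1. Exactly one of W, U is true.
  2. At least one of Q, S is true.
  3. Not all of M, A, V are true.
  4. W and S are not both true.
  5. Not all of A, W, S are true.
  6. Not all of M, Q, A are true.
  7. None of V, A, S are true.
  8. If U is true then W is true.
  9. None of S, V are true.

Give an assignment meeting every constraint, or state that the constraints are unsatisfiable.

Q: True, A: False, M: True, U: False, S: False, W: True, V: False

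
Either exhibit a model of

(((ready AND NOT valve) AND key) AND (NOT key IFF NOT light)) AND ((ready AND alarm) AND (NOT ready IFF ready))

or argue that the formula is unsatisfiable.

The conjunct NOT ready IFF ready is unsatisfiable on its own:
  ready=F: evaluates to False.
  ready=T: evaluates to False.
So the whole conjunction is unsatisfiable.

Unsatisfiable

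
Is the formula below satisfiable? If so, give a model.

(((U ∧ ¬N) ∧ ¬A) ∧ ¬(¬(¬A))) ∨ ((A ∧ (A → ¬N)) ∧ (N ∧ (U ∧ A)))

N = False, A = False, U = True

  (((U ∧ ¬N) ∧ ¬A) ∧ ¬(¬(¬A))) ∨ ((A ∧ (A → ¬N)) ∧ (N ∧ (U ∧ A))) = True
    ((U ∧ ¬N) ∧ ¬A) ∧ ¬(¬(¬A)) = True
      (U ∧ ¬N) ∧ ¬A = True
        U ∧ ¬N = True
          ¬N = True
        ¬A = True
      ¬(¬(¬A)) = True
        ¬(¬A) = False
          ¬A = True
    (A ∧ (A → ¬N)) ∧ (N ∧ (U ∧ A)) = False
      A ∧ (A → ¬N) = False
        A → ¬N = True
          ¬N = True
      N ∧ (U ∧ A) = False
        U ∧ A = False
The formula evaluates to True.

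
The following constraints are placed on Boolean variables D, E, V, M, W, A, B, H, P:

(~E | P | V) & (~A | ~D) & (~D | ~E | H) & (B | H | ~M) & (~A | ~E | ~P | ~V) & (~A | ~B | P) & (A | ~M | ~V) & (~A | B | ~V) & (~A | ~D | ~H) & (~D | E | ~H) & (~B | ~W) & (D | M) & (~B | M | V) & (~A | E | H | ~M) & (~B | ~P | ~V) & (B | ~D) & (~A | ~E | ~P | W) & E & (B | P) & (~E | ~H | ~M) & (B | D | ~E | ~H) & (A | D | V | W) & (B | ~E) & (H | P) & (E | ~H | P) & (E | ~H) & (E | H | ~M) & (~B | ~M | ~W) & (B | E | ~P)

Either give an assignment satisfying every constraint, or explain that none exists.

Unit clause (E) forces E = True.
In (B | ~E) only B is left, so B = True.
In (~B | ~W) only ~W is left, so W = False.
Set D = True.
  then (~A | ~D) forces A = False.
  then (~D | ~E | H) forces H = True.
  then (~E | ~H | ~M) forces M = False.
  then (~B | M | V) forces V = True.
  then (~B | ~P | ~V) forces P = False.
All clauses satisfied.

D: True, E: True, V: True, M: False, W: False, A: False, B: True, H: True, P: False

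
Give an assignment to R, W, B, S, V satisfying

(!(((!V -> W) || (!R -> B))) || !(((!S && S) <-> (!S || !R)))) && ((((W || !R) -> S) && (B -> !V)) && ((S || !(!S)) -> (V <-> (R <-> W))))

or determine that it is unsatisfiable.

R: False; W: True; B: True; S: True; V: False

  !(((!V -> W) || (!R -> B))) || !(((!S && S) <-> (!S || !R))) = True
    !(((!V -> W) || (!R -> B))) = False
      (!V -> W) || (!R -> B) = True
        !V -> W = True
          !V = True
        !R -> B = True
          !R = True
    !(((!S && S) <-> (!S || !R))) = True
      (!S && S) <-> (!S || !R) = False
        !S && S = False
          !S = False
        !S || !R = True
          !S = False
          !R = True
  (((W || !R) -> S) && (B -> !V)) && ((S || !(!S)) -> (V <-> (R <-> W))) = True
    ((W || !R) -> S) && (B -> !V) = True
      (W || !R) -> S = True
        W || !R = True
          !R = True
      B -> !V = True
        !V = True
    (S || !(!S)) -> (V <-> (R <-> W)) = True
      S || !(!S) = True
        !(!S) = True
          !S = False
      V <-> (R <-> W) = True
        R <-> W = False
Both conjuncts True, so the formula holds.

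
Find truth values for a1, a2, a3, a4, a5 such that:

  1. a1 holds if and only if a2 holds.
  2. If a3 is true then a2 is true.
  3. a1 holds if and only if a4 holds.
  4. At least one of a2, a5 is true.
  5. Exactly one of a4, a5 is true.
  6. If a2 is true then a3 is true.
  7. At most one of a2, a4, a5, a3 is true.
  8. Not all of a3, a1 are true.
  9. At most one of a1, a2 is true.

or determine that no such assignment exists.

a1 = False, a2 = False, a3 = False, a4 = False, a5 = True

  (1) a1=F, a2=F — same ✓
  (2) a3=F ⇒ a2: vacuous ✓
  (3) a1=F, a4=F — same ✓
  (4) {a2, a5}: 1 true — at least one ✓
  (5) {a4, a5}: 1 true — exactly one ✓
  (6) a2=F ⇒ a3: vacuous ✓
  (7) {a2, a4, a5, a3}: 1 true — at most one ✓
  (8) {a3, a1}: 0/2 true — not all ✓
  (9) {a1, a2}: 0 true — at most one ✓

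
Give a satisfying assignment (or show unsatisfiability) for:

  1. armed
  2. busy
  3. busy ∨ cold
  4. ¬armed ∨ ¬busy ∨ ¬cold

Unit clause (armed) forces armed = True.
Unit clause (busy) forces busy = True.
In (¬armed ∨ ¬busy ∨ ¬cold) only ¬cold is left, so cold = False.
Check each clause:
  (armed): armed holds.
  (busy): busy holds.
  (busy ∨ cold): busy holds.
  (¬armed ∨ ¬busy ∨ ¬cold): ¬cold holds.
All clauses satisfied.

cold = False, busy = True, armed = True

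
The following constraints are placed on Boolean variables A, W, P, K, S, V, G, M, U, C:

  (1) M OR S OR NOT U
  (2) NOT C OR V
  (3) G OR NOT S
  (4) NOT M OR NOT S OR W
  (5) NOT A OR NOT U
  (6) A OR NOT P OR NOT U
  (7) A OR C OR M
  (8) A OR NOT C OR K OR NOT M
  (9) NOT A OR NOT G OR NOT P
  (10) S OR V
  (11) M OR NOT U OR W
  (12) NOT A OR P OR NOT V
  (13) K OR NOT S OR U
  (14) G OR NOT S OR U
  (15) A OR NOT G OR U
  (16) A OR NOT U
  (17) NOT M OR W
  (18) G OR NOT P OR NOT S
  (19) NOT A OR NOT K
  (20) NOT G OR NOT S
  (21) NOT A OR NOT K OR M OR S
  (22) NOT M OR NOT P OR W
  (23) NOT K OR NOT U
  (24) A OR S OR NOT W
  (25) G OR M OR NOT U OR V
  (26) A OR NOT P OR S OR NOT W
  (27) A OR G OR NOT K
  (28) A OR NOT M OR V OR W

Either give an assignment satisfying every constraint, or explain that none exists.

A = False, W = False, P = False, K = False, S = False, V = True, G = False, M = False, U = False, C = True

Set A = False.
  then (A OR NOT U) forces U = False.
  then (A OR NOT G OR U) forces G = False.
  then (A OR G OR NOT K) forces K = False.
  then (G OR NOT S) forces S = False.
  then (S OR V) forces V = True.
  then (A OR S OR NOT W) forces W = False.
  then (NOT M OR W) forces M = False.
  then (A OR C OR M) forces C = True.
Set P = False.
All clauses satisfied.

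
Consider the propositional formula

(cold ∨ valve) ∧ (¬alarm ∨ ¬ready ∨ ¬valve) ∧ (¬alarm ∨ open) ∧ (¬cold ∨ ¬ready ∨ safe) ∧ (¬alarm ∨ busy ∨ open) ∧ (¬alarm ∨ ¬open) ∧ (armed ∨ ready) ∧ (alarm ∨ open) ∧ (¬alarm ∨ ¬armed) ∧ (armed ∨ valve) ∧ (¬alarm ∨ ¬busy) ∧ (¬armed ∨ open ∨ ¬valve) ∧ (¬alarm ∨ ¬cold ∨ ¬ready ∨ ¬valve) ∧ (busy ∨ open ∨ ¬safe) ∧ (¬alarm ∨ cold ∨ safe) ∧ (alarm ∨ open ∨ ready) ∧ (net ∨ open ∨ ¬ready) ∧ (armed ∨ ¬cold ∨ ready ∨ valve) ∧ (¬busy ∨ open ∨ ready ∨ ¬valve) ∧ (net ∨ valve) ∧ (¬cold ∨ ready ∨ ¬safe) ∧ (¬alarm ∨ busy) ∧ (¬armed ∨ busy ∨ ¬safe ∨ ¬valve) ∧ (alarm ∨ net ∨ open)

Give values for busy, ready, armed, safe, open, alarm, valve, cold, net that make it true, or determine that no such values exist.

busy=T; ready=T; armed=F; safe=T; open=T; alarm=F; valve=T; cold=T; net=T

Set busy = True.
  then (¬alarm ∨ ¬busy) forces alarm = False.
  then (alarm ∨ open) forces open = True.
Set ready = True.
Set armed = False.
  then (armed ∨ valve) forces valve = True.
Set safe = True.
Set cold = True.
Set net = True.
All clauses satisfied.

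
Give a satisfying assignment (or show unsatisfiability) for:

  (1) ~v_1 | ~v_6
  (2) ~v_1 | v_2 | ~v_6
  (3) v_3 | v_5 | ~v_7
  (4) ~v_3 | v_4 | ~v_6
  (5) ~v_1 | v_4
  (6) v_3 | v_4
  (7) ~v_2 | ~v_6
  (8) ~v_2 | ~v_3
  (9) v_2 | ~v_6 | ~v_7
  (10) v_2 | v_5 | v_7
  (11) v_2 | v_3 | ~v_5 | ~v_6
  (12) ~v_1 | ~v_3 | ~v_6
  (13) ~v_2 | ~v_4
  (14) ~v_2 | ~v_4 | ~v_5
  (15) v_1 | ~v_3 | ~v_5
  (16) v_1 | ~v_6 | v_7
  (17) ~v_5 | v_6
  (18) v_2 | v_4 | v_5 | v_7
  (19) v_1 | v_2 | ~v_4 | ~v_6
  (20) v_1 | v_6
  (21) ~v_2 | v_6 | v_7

v_1 = True; v_2 = False; v_3 = True; v_4 = True; v_5 = False; v_6 = False; v_7 = True

Try v_1 = False:
  (v_1 | v_6) forces v_6 = True.
  (~v_2 | ~v_6) forces v_2 = False.
  (v_2 | ~v_6 | ~v_7) forces v_7 = False.
  clause (v_1 | ~v_6 | v_7) is falsified — backtrack.
So v_1 = True.
  then (~v_1 | ~v_6) forces v_6 = False.
  then (~v_1 | v_4) forces v_4 = True.
  then (~v_2 | ~v_4) forces v_2 = False.
  then (~v_5 | v_6) forces v_5 = False.
  then (v_2 | v_5 | v_7) forces v_7 = True.
  then (v_3 | v_5 | ~v_7) forces v_3 = True.
All clauses satisfied.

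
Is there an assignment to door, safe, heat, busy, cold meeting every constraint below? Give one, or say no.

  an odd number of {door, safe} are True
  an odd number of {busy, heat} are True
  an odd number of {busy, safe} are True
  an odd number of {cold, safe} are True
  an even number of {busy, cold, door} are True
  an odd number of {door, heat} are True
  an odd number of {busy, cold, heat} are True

door = False; safe = True; heat = True; busy = False; cold = False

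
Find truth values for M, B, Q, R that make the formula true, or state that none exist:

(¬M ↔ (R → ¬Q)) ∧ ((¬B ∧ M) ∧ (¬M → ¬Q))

M = True, B = False, Q = True, R = True

  ¬M ↔ (R → ¬Q) = True
    ¬M = False
    R → ¬Q = False
      ¬Q = False
  (¬B ∧ M) ∧ (¬M → ¬Q) = True
    ¬B ∧ M = True
      ¬B = True
    ¬M → ¬Q = True
      ¬M = False
      ¬Q = False
Both conjuncts True, so the formula holds.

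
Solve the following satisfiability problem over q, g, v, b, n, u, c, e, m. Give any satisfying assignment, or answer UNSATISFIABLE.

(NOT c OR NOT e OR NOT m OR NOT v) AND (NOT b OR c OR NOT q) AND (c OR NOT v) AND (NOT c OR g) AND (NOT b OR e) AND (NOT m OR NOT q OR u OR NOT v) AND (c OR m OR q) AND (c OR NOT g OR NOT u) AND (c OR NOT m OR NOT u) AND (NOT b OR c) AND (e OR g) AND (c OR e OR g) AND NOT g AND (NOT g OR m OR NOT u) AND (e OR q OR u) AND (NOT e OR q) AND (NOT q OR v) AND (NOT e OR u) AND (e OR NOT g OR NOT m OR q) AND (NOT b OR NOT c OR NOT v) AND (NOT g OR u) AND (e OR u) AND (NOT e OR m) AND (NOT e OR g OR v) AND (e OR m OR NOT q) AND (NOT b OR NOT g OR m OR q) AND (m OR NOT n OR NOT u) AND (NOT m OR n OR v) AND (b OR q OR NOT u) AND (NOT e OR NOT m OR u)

Case g = True:
  Clause (NOT g) is falsified — contradiction.
Case g = False:
  (NOT c OR g) forces c = False.
  (c OR NOT v) forces v = False.
  (NOT b OR c) forces b = False.
  (e OR g) forces e = True.
  Clause (NOT e OR g OR v) is falsified — contradiction.
Both cases fail, so the formula is unsatisfiable.

Unsatisfiable — no assignment works.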